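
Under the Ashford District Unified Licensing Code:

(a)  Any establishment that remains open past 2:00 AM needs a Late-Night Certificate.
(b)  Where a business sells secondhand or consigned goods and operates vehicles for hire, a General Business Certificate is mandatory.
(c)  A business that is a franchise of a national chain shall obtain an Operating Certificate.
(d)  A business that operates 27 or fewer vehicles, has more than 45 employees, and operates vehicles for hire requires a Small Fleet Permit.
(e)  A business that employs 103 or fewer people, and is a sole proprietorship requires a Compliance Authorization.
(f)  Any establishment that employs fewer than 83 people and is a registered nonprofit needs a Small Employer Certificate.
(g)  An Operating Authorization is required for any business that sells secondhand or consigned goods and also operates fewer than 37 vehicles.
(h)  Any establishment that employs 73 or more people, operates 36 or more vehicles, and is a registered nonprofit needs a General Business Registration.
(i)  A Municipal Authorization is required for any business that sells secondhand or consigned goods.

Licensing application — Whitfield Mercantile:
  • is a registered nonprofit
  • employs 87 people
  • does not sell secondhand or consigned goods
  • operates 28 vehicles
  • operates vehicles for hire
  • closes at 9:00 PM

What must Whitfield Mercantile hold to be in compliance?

(a) closes 9:00 PM, at/before 2:00 AM → Late-Night Certificate not required.
(b) does not sell secondhand or consigned goods; operates vehicles for hire → General Business Certificate not required.
(c) is a registered nonprofit (not: is a franchise of a national chain) → Operating Certificate not required.
(d) vehicles 28 > 27; employees 87 > 45; operates vehicles for hire → Small Fleet Permit not required.
(e) employees 87 ≤ 103; is a registered nonprofit (not: is a sole proprietorship) → Compliance Authorization not required.
(f) employees 87 ≥ 83; is a registered nonprofit → Small Employer Certificate not required.
(g) does not sell secondhand or consigned goods; vehicles 28 < 37 → Operating Authorization not required.
(h) employees 87 ≥ 73; vehicles 28 < 36; is a registered nonprofit → General Business Registration not required.
(i) does not sell secondhand or consigned goods → Municipal Authorization not required.

None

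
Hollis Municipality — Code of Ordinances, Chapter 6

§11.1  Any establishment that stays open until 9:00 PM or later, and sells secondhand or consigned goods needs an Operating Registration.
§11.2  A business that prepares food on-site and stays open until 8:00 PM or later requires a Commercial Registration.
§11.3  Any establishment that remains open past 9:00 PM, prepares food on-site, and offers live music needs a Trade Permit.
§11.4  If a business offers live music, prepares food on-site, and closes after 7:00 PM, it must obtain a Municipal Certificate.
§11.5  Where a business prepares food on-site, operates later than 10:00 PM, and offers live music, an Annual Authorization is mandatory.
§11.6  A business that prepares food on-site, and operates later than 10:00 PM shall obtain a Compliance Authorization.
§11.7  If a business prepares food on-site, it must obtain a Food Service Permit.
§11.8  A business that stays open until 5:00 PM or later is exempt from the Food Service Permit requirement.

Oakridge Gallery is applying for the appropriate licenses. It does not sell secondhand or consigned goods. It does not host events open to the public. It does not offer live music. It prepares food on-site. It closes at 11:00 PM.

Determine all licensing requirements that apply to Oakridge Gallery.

§11.1 closes 11:00 PM, after 9:00 PM; does not sell secondhand or consigned goods → Operating Registration not required.
§11.2 prepares food on-site; closes 11:00 PM, after 8:00 PM → Commercial Registration required.
§11.3 closes 11:00 PM, after 9:00 PM; prepares food on-site; does not offer live music → Trade Permit not required.
§11.4 does not offer live music; prepares food on-site; closes 11:00 PM, after 7:00 PM → Municipal Certificate not required.
§11.5 prepares food on-site; closes 11:00 PM, after 10:00 PM; does not offer live music → Annual Authorization not required.
§11.6 prepares food on-site; closes 11:00 PM, after 10:00 PM → Compliance Authorization required.
§11.7 prepares food on-site → Food Service Permit required.
§11.8 closes 11:00 PM, after 5:00 PM → exempt from Food Service Permit.

Commercial Registration, Compliance Authorization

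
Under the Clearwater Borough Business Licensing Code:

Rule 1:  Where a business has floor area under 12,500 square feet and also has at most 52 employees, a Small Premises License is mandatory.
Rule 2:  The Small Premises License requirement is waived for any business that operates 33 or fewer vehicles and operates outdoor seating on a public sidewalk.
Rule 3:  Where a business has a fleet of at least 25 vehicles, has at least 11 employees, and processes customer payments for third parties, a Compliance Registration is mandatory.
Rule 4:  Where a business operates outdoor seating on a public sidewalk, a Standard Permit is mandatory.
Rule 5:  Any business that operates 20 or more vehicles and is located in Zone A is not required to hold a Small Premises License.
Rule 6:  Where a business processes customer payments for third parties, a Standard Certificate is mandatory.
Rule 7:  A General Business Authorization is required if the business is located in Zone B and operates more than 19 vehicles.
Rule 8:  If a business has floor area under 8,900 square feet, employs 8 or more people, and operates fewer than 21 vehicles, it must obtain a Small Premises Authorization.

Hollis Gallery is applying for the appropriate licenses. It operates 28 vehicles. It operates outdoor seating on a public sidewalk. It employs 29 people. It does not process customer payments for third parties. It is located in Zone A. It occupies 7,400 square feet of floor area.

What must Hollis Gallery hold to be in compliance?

Rule 1: floor area 7,400 square feet < 12,500 square feet; employees 29 ≤ 52 → Small Premises License required.
Rule 2: vehicles 28 ≤ 33; operates outdoor seating on a public sidewalk → exempt from Small Premises License.
Rule 3: vehicles 28 ≥ 25; employees 29 ≥ 11; does not process customer payments for third parties → Compliance Registration not required.
Rule 4: operates outdoor seating on a public sidewalk → Standard Permit required.
Rule 5: vehicles 28 ≥ 20; is located in Zone A → exempt from Small Premises License.
Rule 6: does not process customer payments for third parties → Standard Certificate not required.
Rule 7: is located in Zone A (not: is located in Zone B); vehicles 28 > 19 → General Business Authorization not required.
Rule 8: floor area 7,400 square feet < 8,900 square feet; employees 29 ≥ 8; vehicles 28 ≥ 21 → Small Premises Authorization not required.

Standard Permit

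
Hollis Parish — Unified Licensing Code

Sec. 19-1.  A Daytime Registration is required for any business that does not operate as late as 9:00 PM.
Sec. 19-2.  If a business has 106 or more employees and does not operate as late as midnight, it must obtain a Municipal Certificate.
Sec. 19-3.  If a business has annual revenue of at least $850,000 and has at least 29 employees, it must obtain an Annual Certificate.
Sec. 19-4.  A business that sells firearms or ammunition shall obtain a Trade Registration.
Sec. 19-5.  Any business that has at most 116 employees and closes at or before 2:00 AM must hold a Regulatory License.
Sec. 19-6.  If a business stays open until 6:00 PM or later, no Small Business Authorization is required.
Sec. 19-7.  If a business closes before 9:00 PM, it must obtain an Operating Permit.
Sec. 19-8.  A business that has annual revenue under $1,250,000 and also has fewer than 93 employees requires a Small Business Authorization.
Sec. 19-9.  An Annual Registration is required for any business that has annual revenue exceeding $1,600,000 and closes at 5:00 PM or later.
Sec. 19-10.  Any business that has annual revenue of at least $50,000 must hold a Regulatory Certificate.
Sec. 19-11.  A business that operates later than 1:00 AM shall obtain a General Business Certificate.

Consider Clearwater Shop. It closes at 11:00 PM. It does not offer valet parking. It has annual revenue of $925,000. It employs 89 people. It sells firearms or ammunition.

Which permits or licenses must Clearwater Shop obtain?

Annual Certificate, Regulatory Certificate, Regulatory License, Trade Registration

Sec. 19-1. closes 11:00 PM, after 9:00 PM → Daytime Registration not required.
Sec. 19-2. employees 89 < 106; closes 11:00 PM, at/before midnight → Municipal Certificate not required.
Sec. 19-3. revenue $925,000 ≥ $850,000; employees 89 ≥ 29 → Annual Certificate required.
Sec. 19-4. sells firearms or ammunition → Trade Registration required.
Sec. 19-5. employees 89 ≤ 116; closes 11:00 PM, at/before 2:00 AM → Regulatory License required.
Sec. 19-6. closes 11:00 PM, after 6:00 PM → exempt from Small Business Authorization.
Sec. 19-7. closes 11:00 PM, after 9:00 PM → Operating Permit not required.
Sec. 19-8. revenue $925,000 < $1,250,000; employees 89 < 93 → Small Business Authorization required.
Sec. 19-9. revenue $925,000 ≤ $1,600,000; closes 11:00 PM, after 5:00 PM → Annual Registration not required.
Sec. 19-10. revenue $925,000 ≥ $50,000 → Regulatory Certificate required.
Sec. 19-11. closes 11:00 PM, at/before 1:00 AM → General Business Certificate not required.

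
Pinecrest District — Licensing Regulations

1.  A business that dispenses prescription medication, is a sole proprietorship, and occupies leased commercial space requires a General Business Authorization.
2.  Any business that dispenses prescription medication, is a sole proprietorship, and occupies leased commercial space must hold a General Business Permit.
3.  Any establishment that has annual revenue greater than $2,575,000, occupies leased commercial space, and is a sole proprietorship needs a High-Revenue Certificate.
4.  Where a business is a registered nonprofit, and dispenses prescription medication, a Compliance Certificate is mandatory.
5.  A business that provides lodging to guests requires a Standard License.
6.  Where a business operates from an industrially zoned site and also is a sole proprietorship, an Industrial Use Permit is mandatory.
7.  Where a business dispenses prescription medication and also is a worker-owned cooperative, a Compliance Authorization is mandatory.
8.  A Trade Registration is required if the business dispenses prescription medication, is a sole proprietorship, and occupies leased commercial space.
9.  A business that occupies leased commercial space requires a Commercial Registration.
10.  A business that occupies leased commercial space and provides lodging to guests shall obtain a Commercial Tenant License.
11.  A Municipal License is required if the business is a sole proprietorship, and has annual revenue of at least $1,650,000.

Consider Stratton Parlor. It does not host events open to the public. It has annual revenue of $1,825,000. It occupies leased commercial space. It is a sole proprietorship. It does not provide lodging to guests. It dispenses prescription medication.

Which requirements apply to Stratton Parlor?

1. dispenses prescription medication; is a sole proprietorship; occupies leased commercial space → General Business Authorization required.
2. dispenses prescription medication; is a sole proprietorship; occupies leased commercial space → General Business Permit required.
3. revenue $1,825,000 ≤ $2,575,000; occupies leased commercial space; is a sole proprietorship → High-Revenue Certificate not required.
4. is a sole proprietorship (not: is a registered nonprofit); dispenses prescription medication → Compliance Certificate not required.
5. does not provide lodging to guests → Standard License not required.
6. occupies leased commercial space (not: operates from an industrially zoned site); is a sole proprietorship → Industrial Use Permit not required.
7. dispenses prescription medication; is a sole proprietorship (not: is a worker-owned cooperative) → Compliance Authorization not required.
8. dispenses prescription medication; is a sole proprietorship; occupies leased commercial space → Trade Registration required.
9. occupies leased commercial space → Commercial Registration required.
10. occupies leased commercial space; does not provide lodging to guests → Commercial Tenant License not required.
11. is a sole proprietorship; revenue $1,825,000 ≥ $1,650,000 → Municipal License required.

Commercial Registration, General Business Authorization, General Business Permit, Municipal License, Trade Registration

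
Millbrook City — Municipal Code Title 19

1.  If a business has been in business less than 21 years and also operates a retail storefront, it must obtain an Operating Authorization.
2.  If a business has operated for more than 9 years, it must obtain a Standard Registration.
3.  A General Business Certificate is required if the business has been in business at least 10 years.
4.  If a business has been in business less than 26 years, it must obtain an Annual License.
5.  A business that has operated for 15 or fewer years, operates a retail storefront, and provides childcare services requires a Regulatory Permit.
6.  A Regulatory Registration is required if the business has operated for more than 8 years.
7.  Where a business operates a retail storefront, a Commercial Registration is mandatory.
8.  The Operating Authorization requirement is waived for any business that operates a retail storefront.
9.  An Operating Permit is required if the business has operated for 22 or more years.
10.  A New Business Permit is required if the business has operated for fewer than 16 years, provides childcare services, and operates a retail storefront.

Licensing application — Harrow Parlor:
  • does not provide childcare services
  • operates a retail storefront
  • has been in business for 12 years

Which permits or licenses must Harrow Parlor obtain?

Annual License, Commercial Registration, General Business Certificate, Regulatory Registration, Standard Registration

1. years in business 12 < 21; operates a retail storefront → Operating Authorization required.
2. years in business 12 > 9 → Standard Registration required.
3. years in business 12 ≥ 10 → General Business Certificate required.
4. years in business 12 < 26 → Annual License required.
5. years in business 12 ≤ 15; operates a retail storefront; does not provide childcare services → Regulatory Permit not required.
6. years in business 12 > 8 → Regulatory Registration required.
7. operates a retail storefront → Commercial Registration required.
8. operates a retail storefront → exempt from Operating Authorization.
9. years in business 12 < 22 → Operating Permit not required.
10. years in business 12 < 16; does not provide childcare services; operates a retail storefront → New Business Permit not required.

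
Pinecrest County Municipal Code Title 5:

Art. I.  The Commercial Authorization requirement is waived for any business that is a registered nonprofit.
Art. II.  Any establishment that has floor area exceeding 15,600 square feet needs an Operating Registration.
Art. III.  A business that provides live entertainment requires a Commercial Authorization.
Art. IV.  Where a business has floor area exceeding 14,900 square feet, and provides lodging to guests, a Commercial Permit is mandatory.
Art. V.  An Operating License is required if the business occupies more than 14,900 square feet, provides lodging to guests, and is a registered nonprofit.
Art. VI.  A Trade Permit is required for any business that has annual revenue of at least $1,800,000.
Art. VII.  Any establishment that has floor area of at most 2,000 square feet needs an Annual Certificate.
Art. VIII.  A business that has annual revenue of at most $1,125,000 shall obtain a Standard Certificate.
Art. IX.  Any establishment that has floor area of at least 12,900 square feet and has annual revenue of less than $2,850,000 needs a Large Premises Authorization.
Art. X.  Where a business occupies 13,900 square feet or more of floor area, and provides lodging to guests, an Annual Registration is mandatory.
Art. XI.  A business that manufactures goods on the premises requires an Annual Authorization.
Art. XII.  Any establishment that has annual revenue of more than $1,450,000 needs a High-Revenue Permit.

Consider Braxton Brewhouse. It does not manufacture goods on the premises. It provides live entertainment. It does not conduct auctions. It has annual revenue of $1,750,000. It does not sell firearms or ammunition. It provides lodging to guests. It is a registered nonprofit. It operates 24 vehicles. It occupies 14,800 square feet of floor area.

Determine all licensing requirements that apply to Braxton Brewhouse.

Annual Registration, High-Revenue Permit, Large Premises Authorization

Art. I. is a registered nonprofit → exempt from Commercial Authorization.
Art. II. floor area 14,800 square feet ≤ 15,600 square feet → Operating Registration not required.
Art. III. provides live entertainment → Commercial Authorization required.
Art. IV. floor area 14,800 square feet ≤ 14,900 square feet; provides lodging to guests → Commercial Permit not required.
Art. V. floor area 14,800 square feet ≤ 14,900 square feet; provides lodging to guests; is a registered nonprofit → Operating License not required.
Art. VI. revenue $1,750,000 < $1,800,000 → Trade Permit not required.
Art. VII. floor area 14,800 square feet > 2,000 square feet → Annual Certificate not required.
Art. VIII. revenue $1,750,000 > $1,125,000 → Standard Certificate not required.
Art. IX. floor area 14,800 square feet ≥ 12,900 square feet; revenue $1,750,000 < $2,850,000 → Large Premises Authorization required.
Art. X. floor area 14,800 square feet ≥ 13,900 square feet; provides lodging to guests → Annual Registration required.
Art. XI. does not manufacture goods on the premises → Annual Authorization not required.
Art. XII. revenue $1,750,000 > $1,450,000 → High-Revenue Permit required.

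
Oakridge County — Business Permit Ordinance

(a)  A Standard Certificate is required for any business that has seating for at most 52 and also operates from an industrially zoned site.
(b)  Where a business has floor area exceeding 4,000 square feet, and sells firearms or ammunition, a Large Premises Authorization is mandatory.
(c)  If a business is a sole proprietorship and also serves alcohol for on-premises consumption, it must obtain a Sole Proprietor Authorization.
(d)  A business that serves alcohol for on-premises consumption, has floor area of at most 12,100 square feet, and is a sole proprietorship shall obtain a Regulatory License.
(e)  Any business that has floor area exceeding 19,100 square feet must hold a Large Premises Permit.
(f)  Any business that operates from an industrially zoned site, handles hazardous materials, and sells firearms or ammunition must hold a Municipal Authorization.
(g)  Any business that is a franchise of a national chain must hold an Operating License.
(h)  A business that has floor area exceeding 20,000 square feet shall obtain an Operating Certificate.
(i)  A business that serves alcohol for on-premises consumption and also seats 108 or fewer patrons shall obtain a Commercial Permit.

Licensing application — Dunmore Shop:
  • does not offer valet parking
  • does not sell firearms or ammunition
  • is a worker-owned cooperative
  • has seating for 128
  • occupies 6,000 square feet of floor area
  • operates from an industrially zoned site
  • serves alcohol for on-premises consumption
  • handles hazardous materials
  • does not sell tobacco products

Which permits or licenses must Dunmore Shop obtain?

(a) seating 128 > 52; operates from an industrially zoned site → Standard Certificate not required.
(b) floor area 6,000 square feet > 4,000 square feet; does not sell firearms or ammunition → Large Premises Authorization not required.
(c) is a worker-owned cooperative (not: is a sole proprietorship); serves alcohol for on-premises consumption → Sole Proprietor Authorization not required.
(d) serves alcohol for on-premises consumption; floor area 6,000 square feet ≤ 12,100 square feet; is a worker-owned cooperative (not: is a sole proprietorship) → Regulatory License not required.
(e) floor area 6,000 square feet ≤ 19,100 square feet → Large Premises Permit not required.
(f) operates from an industrially zoned site; handles hazardous materials; does not sell firearms or ammunition → Municipal Authorization not required.
(g) is a worker-owned cooperative (not: is a franchise of a national chain) → Operating License not required.
(h) floor area 6,000 square feet ≤ 20,000 square feet → Operating Certificate not required.
(i) serves alcohol for on-premises consumption; seating 128 > 108 → Commercial Permit not required.

None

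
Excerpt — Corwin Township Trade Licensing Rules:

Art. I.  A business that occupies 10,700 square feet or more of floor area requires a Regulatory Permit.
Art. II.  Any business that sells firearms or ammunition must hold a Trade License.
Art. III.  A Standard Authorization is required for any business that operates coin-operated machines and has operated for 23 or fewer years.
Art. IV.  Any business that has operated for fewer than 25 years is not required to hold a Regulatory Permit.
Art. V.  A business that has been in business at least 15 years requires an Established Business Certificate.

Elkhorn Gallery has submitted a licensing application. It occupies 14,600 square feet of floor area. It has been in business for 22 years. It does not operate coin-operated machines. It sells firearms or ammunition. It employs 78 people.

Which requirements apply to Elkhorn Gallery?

Art. I. floor area 14,600 square feet ≥ 10,700 square feet → Regulatory Permit required.
Art. II. sells firearms or ammunition → Trade License required.
Art. III. does not operate coin-operated machines; years in business 22 ≤ 23 → Standard Authorization not required.
Art. IV. years in business 22 < 25 → exempt from Regulatory Permit.
Art. V. years in business 22 ≥ 15 → Established Business Certificate required.

Established Business Certificate, Trade License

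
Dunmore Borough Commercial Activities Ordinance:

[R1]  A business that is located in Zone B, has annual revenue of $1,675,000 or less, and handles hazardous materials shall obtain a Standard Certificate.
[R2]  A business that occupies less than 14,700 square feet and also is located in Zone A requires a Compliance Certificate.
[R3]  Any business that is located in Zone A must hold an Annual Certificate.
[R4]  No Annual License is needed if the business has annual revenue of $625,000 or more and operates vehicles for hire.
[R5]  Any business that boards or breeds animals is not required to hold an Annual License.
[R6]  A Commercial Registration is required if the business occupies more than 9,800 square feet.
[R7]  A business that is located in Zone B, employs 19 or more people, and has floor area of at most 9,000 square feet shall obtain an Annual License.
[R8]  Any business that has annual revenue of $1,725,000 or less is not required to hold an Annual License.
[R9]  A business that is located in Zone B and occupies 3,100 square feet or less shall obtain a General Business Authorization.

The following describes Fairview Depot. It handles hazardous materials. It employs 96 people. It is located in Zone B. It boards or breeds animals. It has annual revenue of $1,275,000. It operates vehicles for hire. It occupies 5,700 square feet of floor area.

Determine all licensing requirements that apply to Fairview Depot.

Standard Certificate

[R1] is located in Zone B; revenue $1,275,000 ≤ $1,675,000; handles hazardous materials → Standard Certificate required.
[R2] floor area 5,700 square feet < 14,700 square feet; is located in Zone B (not: is located in Zone A) → Compliance Certificate not required.
[R3] is located in Zone B (not: is located in Zone A) → Annual Certificate not required.
[R4] revenue $1,275,000 ≥ $625,000; operates vehicles for hire → exempt from Annual License.
[R5] boards or breeds animals → exempt from Annual License.
[R6] floor area 5,700 square feet ≤ 9,800 square feet → Commercial Registration not required.
[R7] is located in Zone B; employees 96 ≥ 19; floor area 5,700 square feet ≤ 9,000 square feet → Annual License required.
[R8] revenue $1,275,000 ≤ $1,725,000 → exempt from Annual License.
[R9] is located in Zone B; floor area 5,700 square feet > 3,100 square feet → General Business Authorization not required.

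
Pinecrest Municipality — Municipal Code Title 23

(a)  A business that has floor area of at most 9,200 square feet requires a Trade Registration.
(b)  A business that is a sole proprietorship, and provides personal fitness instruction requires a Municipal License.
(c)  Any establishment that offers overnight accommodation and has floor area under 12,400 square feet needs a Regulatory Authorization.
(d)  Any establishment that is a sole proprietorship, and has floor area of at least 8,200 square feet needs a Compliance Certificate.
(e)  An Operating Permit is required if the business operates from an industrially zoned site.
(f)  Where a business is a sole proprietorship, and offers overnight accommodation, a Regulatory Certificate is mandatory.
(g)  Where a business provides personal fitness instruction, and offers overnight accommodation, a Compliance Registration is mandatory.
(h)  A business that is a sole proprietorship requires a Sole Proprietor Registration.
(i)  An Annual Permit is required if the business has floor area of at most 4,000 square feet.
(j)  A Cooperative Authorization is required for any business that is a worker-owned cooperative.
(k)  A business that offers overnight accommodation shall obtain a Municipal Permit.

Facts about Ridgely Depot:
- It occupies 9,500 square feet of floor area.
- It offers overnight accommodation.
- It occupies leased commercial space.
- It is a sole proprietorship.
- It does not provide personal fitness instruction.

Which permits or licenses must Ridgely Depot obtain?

(a) floor area 9,500 square feet > 9,200 square feet → Trade Registration not required.
(b) is a sole proprietorship; does not provide personal fitness instruction → Municipal License not required.
(c) offers overnight accommodation; floor area 9,500 square feet < 12,400 square feet → Regulatory Authorization required.
(d) is a sole proprietorship; floor area 9,500 square feet ≥ 8,200 square feet → Compliance Certificate required.
(e) occupies leased commercial space (not: operates from an industrially zoned site) → Operating Permit not required.
(f) is a sole proprietorship; offers overnight accommodation → Regulatory Certificate required.
(g) does not provide personal fitness instruction; offers overnight accommodation → Compliance Registration not required.
(h) is a sole proprietorship → Sole Proprietor Registration required.
(i) floor area 9,500 square feet > 4,000 square feet → Annual Permit not required.
(j) is a sole proprietorship (not: is a worker-owned cooperative) → Cooperative Authorization not required.
(k) offers overnight accommodation → Municipal Permit required.

Compliance Certificate, Municipal Permit, Regulatory Authorization, Regulatory Certificate, Sole Proprietor Registration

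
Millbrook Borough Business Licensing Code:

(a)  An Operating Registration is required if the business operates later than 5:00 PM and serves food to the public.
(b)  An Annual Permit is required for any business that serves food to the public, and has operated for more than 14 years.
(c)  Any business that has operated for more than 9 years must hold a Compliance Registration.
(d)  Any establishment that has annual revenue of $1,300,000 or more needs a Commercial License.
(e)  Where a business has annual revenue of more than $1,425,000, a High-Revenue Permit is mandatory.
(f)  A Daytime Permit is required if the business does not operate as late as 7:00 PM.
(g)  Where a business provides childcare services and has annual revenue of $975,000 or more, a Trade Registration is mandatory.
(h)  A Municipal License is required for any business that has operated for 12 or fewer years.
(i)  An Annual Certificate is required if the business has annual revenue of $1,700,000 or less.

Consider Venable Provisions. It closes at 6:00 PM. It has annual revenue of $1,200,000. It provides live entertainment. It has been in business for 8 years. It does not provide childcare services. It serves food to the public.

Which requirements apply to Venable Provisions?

(a) closes 6:00 PM, after 5:00 PM; serves food to the public → Operating Registration required.
(b) serves food to the public; years in business 8 ≤ 14 → Annual Permit not required.
(c) years in business 8 ≤ 9 → Compliance Registration not required.
(d) revenue $1,200,000 < $1,300,000 → Commercial License not required.
(e) revenue $1,200,000 ≤ $1,425,000 → High-Revenue Permit not required.
(f) closes 6:00 PM, at/before 7:00 PM → Daytime Permit required.
(g) does not provide childcare services; revenue $1,200,000 ≥ $975,000 → Trade Registration not required.
(h) years in business 8 ≤ 12 → Municipal License required.
(i) revenue $1,200,000 ≤ $1,700,000 → Annual Certificate required.

Annual Certificate, Daytime Permit, Municipal License, Operating Registration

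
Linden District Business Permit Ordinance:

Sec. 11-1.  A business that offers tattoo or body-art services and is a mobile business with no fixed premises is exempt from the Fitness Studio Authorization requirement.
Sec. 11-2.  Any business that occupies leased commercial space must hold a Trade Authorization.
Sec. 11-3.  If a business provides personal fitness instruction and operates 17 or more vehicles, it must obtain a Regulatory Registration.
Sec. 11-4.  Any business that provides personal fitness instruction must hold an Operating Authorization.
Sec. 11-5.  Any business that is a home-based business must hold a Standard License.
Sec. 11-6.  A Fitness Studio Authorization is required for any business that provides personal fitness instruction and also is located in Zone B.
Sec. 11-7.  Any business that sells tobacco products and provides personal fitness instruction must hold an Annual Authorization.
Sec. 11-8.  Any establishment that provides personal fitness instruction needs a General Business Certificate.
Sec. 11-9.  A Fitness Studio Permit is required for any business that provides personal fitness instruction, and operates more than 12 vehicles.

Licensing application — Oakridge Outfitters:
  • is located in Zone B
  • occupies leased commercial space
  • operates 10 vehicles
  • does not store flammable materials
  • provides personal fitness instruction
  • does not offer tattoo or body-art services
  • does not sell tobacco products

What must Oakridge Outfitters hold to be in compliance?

Fitness Studio Authorization, General Business Certificate, Operating Authorization, Trade Authorization

Sec. 11-1. does not offer tattoo or body-art services; occupies leased commercial space (not: is a mobile business with no fixed premises) → Fitness Studio Authorization exemption does not apply.
Sec. 11-2. occupies leased commercial space → Trade Authorization required.
Sec. 11-3. provides personal fitness instruction; vehicles 10 < 17 → Regulatory Registration not required.
Sec. 11-4. provides personal fitness instruction → Operating Authorization required.
Sec. 11-5. occupies leased commercial space (not: is a home-based business) → Standard License not required.
Sec. 11-6. provides personal fitness instruction; is located in Zone B → Fitness Studio Authorization required.
Sec. 11-7. does not sell tobacco products; provides personal fitness instruction → Annual Authorization not required.
Sec. 11-8. provides personal fitness instruction → General Business Certificate required.
Sec. 11-9. provides personal fitness instruction; vehicles 10 ≤ 12 → Fitness Studio Permit not required.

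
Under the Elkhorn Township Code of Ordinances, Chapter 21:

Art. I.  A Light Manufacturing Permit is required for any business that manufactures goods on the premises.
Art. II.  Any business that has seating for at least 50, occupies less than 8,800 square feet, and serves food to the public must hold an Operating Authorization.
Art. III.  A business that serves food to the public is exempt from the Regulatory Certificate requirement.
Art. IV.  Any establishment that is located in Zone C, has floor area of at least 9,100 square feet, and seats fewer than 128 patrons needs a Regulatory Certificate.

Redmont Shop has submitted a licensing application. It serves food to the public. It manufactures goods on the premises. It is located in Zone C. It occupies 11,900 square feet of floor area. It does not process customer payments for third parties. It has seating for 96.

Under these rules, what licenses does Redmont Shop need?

Light Manufacturing Permit

Art. I. manufactures goods on the premises → Light Manufacturing Permit required.
Art. II. seating 96 ≥ 50; floor area 11,900 square feet ≥ 8,800 square feet; serves food to the public → Operating Authorization not required.
Art. III. serves food to the public → exempt from Regulatory Certificate.
Art. IV. is located in Zone C; floor area 11,900 square feet ≥ 9,100 square feet; seating 96 < 128 → Regulatory Certificate required.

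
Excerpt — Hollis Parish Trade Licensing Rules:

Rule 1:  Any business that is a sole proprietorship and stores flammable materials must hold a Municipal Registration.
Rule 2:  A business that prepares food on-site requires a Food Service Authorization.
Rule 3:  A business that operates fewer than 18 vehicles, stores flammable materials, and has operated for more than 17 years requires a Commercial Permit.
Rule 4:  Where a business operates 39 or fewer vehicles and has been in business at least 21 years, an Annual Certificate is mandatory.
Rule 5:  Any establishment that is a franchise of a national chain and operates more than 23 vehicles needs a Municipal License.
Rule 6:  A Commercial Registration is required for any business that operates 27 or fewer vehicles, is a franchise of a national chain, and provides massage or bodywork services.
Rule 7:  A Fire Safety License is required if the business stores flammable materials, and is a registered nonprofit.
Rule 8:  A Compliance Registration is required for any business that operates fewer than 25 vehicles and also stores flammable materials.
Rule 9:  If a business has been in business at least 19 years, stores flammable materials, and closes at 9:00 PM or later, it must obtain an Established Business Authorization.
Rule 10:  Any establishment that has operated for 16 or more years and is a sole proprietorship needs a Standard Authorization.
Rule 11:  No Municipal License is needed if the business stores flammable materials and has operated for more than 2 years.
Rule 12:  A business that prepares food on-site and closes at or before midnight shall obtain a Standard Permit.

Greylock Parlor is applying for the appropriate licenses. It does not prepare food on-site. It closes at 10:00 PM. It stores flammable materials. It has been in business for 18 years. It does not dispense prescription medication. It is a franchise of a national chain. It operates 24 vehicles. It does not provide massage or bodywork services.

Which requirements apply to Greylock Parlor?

Compliance Registration

Rule 1: is a franchise of a national chain (not: is a sole proprietorship); stores flammable materials → Municipal Registration not required.
Rule 2: does not prepare food on-site → Food Service Authorization not required.
Rule 3: vehicles 24 ≥ 18; stores flammable materials; years in business 18 > 17 → Commercial Permit not required.
Rule 4: vehicles 24 ≤ 39; years in business 18 < 21 → Annual Certificate not required.
Rule 5: is a franchise of a national chain; vehicles 24 > 23 → Municipal License required.
Rule 6: vehicles 24 ≤ 27; is a franchise of a national chain; does not provide massage or bodywork services → Commercial Registration not required.
Rule 7: stores flammable materials; is a franchise of a national chain (not: is a registered nonprofit) → Fire Safety License not required.
Rule 8: vehicles 24 < 25; stores flammable materials → Compliance Registration required.
Rule 9: years in business 18 < 19; stores flammable materials; closes 10:00 PM, after 9:00 PM → Established Business Authorization not required.
Rule 10: years in business 18 ≥ 16; is a franchise of a national chain (not: is a sole proprietorship) → Standard Authorization not required.
Rule 11: stores flammable materials; years in business 18 > 2 → exempt from Municipal License.
Rule 12: does not prepare food on-site; closes 10:00 PM, at/before midnight → Standard Permit not required.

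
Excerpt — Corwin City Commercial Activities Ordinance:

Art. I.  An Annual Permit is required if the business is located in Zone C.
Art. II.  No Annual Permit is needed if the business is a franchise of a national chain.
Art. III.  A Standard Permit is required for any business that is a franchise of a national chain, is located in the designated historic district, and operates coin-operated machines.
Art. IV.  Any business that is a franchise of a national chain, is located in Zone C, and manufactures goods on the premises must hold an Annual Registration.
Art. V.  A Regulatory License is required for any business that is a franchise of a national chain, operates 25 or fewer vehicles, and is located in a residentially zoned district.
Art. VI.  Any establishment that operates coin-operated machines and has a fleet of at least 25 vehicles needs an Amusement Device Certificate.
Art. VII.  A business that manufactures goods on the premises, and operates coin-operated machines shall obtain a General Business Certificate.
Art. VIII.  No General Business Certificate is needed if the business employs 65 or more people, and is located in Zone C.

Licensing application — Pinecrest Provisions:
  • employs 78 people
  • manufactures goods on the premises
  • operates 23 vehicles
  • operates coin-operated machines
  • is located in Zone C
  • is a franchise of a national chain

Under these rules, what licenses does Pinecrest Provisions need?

Annual Registration

Art. I. is located in Zone C → Annual Permit required.
Art. II. is a franchise of a national chain → exempt from Annual Permit.
Art. III. is a franchise of a national chain; is located in Zone C (not: is located in the designated historic district); operates coin-operated machines → Standard Permit not required.
Art. IV. is a franchise of a national chain; is located in Zone C; manufactures goods on the premises → Annual Registration required.
Art. V. is a franchise of a national chain; vehicles 23 ≤ 25; is located in Zone C (not: is located in a residentially zoned district) → Regulatory License not required.
Art. VI. operates coin-operated machines; vehicles 23 < 25 → Amusement Device Certificate not required.
Art. VII. manufactures goods on the premises; operates coin-operated machines → General Business Certificate required.
Art. VIII. employees 78 ≥ 65; is located in Zone C → exempt from General Business Certificate.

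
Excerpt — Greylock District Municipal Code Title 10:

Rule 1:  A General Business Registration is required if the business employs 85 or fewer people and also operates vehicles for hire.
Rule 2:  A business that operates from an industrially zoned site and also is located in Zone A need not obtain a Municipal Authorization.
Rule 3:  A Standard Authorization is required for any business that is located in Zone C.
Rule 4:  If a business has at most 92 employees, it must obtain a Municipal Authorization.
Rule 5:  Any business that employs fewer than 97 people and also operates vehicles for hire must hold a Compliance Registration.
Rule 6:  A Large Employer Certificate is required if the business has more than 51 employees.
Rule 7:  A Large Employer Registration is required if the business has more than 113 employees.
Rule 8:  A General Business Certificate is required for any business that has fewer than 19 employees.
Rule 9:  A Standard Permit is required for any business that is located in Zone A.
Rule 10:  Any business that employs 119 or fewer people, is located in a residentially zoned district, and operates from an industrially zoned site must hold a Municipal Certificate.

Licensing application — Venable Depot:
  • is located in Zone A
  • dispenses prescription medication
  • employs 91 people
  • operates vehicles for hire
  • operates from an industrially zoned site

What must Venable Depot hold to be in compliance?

Rule 1: employees 91 > 85; operates vehicles for hire → General Business Registration not required.
Rule 2: operates from an industrially zoned site; is located in Zone A → exempt from Municipal Authorization.
Rule 3: is located in Zone A (not: is located in Zone C) → Standard Authorization not required.
Rule 4: employees 91 ≤ 92 → Municipal Authorization required.
Rule 5: employees 91 < 97; operates vehicles for hire → Compliance Registration required.
Rule 6: employees 91 > 51 → Large Employer Certificate required.
Rule 7: employees 91 ≤ 113 → Large Employer Registration not required.
Rule 8: employees 91 ≥ 19 → General Business Certificate not required.
Rule 9: is located in Zone A → Standard Permit required.
Rule 10: employees 91 ≤ 119; is located in Zone A (not: is located in a residentially zoned district); operates from an industrially zoned site → Municipal Certificate not required.

Compliance Registration, Large Employer Certificate, Standard Permit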